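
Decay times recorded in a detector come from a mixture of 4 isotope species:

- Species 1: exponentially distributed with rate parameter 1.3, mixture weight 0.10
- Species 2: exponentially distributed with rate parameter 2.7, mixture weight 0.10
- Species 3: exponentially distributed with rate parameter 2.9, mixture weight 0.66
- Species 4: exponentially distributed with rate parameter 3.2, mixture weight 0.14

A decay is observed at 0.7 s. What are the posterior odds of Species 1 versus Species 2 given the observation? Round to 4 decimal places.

1.2829

Since P(k|x) ∝ π_k f_k(x), the posterior odds are π_i f_i(x) / (π_j f_j(x)).
Evaluate each component's likelihood at the observed value:
  L_1 = 1.3·e^(−1.3·0.7) = 1.3·e^(−0.9100) = 0.523281
  L_2 = 2.7·e^(−2.7·0.7) = 2.7·e^(−1.8900) = 0.407894
  L_3 = 2.9·e^(−2.9·0.7) = 2.9·e^(−2.0300) = 0.380873
  L_4 = 3.2·e^(−3.2·0.7) = 3.2·e^(−2.2400) = 0.340667
Posterior odds = (π_1·L_1) / (π_2·L_2) = (0.10·0.523281) / (0.10·0.407894) = 0.0523281 / 0.0407894 ≈ 1.2829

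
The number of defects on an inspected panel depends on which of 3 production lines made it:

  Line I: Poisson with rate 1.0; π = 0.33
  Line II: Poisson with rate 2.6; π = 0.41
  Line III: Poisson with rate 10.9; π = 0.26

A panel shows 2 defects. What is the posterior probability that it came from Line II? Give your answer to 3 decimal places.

0.628

The responsibility of component k is π_k f_k(x) divided by Σ_j π_j f_j(x).
Component likelihoods at x = 2 defects:
  p_I = 0.18394
  p_II = 0.251045
  p_III = 0.00109651
Weight by the priors:
  π_I·p_I = 0.33 × 0.18394 = 0.0607001
  π_II·p_II = 0.41 × 0.251045 = 0.102928
  π_III·p_III = 0.26 × 0.00109651 = 0.000285093
Denominator: 0.0607001 + 0.102928 + 0.000285093 = 0.163914
Responsibility of Line II: 0.102928 / 0.163914 ≈ 0.628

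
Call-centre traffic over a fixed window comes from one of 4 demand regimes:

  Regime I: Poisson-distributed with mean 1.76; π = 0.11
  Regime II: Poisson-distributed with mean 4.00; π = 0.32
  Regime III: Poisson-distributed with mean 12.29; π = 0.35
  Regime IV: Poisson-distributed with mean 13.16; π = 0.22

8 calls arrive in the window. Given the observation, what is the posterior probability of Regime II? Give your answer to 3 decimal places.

0.239

Posterior ∝ prior × likelihood, so P(k | x) ∝ P(Z=k) f_k(x); normalise over all components.
Component likelihoods at x = 8 calls:
  L_I = e^(−1.76)·1.76^8/8! = 0.000392846
  L_II = e^(−4.00)·4.00^8/8! = 0.0297702
  L_III = e^(−12.29)·12.29^8/8! = 0.0593493
  L_IV = e^(−13.16)·13.16^8/8! = 0.0429745
Multiply by the mixture weights:
  P(Z=I)·L_I = 0.11 × 0.000392846 = 4.32131e-05
  P(Z=II)·L_II = 0.32 × 0.0297702 = 0.00952646
  P(Z=III)·L_III = 0.35 × 0.0593493 = 0.0207722
  P(Z=IV)·L_IV = 0.22 × 0.0429745 = 0.0094544
Normaliser: 4.32131e-05 + 0.00952646 + 0.0207722 + 0.0094544 = 0.0397963
So the posterior for Regime II is 0.00952646 / 0.0397963 ≈ 0.239.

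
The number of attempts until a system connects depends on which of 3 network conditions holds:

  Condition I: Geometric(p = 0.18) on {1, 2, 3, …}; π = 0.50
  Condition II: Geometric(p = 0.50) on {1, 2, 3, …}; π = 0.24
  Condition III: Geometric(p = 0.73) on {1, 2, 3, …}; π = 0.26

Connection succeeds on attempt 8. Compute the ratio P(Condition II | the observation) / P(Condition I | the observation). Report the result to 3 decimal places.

Since P(k|x) ∝ w_k f_k(x), the posterior odds are w_i f_i(x) / (w_j f_j(x)).
Evaluate each component's likelihood at the observed value:
  L_I = 0.0448714
  L_II = 0.00390625
  L_III = 7.63606e-05
0.0009375 / 0.0224357 ≈ 0.042

0.042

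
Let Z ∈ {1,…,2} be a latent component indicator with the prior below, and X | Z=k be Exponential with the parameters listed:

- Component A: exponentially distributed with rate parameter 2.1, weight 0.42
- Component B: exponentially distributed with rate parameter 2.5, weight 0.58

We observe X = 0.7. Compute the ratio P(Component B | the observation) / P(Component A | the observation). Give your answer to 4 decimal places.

Posterior odds = (w_i f_i(x)) / (w_j f_j(x)); the normalising sum cancels.
Evaluate each component's likelihood at the observed value:
  L_A = 0.482844
  L_B = 0.434435
0.251972 / 0.202794 ≈ 1.2425

1.2425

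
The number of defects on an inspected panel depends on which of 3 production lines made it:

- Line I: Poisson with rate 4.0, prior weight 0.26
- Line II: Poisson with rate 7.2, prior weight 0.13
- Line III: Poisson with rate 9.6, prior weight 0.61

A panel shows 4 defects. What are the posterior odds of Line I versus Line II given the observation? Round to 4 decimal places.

4.6739

Only the two components matter; the odds are (π_i f_i(x)) / (π_j f_j(x)).
Component likelihoods at x = 4 defects:
  f_I = 0.195367
  f_II = 0.0835985
  f_III = 0.0239688
Odds = (0.26/0.13) × (0.195367/0.0835985) = 2 × 2.33697 ≈ 4.6739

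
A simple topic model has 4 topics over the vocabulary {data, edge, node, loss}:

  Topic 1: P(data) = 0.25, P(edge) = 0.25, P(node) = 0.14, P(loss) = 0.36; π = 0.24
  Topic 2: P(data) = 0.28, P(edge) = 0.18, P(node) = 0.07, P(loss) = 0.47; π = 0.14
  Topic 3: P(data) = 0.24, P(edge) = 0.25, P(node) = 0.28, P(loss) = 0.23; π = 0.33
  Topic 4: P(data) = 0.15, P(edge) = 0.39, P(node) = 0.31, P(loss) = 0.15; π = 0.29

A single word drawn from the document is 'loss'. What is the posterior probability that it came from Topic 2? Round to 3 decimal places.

0.242

The responsibility of component k is P(Z=k) f_k(x) divided by Σ_j P(Z=j) f_j(x).
Component likelihoods at x = 'loss':
  L_1 = P(loss | comp) = 0.36
  L_2 = P(loss | comp) = 0.47
  L_3 = P(loss | comp) = 0.23
  L_4 = P(loss | comp) = 0.15
Multiply by the mixture weights:
  P(Z=1)·L_1 = 0.24 × 0.36 = 0.0864
  P(Z=2)·L_2 = 0.14 × 0.47 = 0.0658
  P(Z=3)·L_3 = 0.33 × 0.23 = 0.0759
  P(Z=4)·L_4 = 0.29 × 0.15 = 0.0435
Sum: 0.0864 + 0.0658 + 0.0759 + 0.0435 = 0.2716
So the posterior for Topic 2 is 0.0658 / 0.2716 ≈ 0.242.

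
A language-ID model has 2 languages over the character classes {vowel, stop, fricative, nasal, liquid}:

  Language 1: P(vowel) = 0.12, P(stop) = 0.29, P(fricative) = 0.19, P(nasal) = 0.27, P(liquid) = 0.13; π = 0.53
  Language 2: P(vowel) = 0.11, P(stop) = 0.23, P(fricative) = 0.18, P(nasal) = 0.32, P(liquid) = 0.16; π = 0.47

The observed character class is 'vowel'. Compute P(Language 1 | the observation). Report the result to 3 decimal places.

Posterior ∝ prior × likelihood, so P(k | x) ∝ w_k f_k(x); normalise over all components.
Categorical probabilities:
  p_1 = 0.12
  p_2 = 0.11
Unnormalised posteriors:
  w_1·p_1 = 0.53 × 0.12 = 0.0636
  w_2·p_2 = 0.47 × 0.11 = 0.0517
Sum: 0.0636 + 0.0517 = 0.1153
P(Language 1 | x) = 0.0636 / 0.1153 ≈ 0.552

0.552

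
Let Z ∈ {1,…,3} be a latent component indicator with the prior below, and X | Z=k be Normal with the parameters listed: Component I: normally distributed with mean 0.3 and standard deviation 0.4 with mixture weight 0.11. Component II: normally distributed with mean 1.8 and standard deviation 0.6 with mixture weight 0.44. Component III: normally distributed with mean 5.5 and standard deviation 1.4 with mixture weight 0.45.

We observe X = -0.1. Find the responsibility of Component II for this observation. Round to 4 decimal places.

0.0284

Posterior ∝ prior × likelihood, so P(k | x) ∝ w_k f_k(x); normalise over all components.
Evaluate each component's likelihood at the observed value:
  L_I = 0.604927
  L_II = 0.00441829
  L_III = 9.5593e-05
Multiply by the mixture weights:
  w_I·L_I = 0.11 × 0.604927 = 0.0665419
  w_II·L_II = 0.44 × 0.00441829 = 0.00194405
  w_III·L_III = 0.45 × 9.5593e-05 = 4.30169e-05
Sum: 0.0665419 + 0.00194405 + 4.30169e-05 = 0.068529
P(Component II | -0.1) = 0.00194405 / 0.068529 ≈ 0.0284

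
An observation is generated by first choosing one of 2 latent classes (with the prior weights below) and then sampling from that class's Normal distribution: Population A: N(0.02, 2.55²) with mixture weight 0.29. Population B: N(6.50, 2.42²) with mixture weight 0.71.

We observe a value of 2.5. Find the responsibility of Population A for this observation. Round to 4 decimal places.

0.4864

P(component k | x) = π_k·f_k(x) / marginal(x), where marginal(x) = Σ_j π_j·f_j(x).
Normal densities:
  p_A = (1/(2.55·√(2π)))·exp(−(2.5−0.02)²/(2·2.55²)) = 0.156448·exp(-0.47293) = 0.0974947
  p_B = (1/(2.42·√(2π)))·exp(−(2.5−6.50)²/(2·2.42²)) = 0.164852·exp(-1.36603) = 0.0420569
Multiply by the mixture weights:
  π_A·p_A = 0.29 × 0.0974947 = 0.0282735
  π_B·p_B = 0.71 × 0.0420569 = 0.0298604
Sum: 0.0282735 + 0.0298604 = 0.0581338
Responsibility of Population A: 0.0282735 / 0.0581338 ≈ 0.4864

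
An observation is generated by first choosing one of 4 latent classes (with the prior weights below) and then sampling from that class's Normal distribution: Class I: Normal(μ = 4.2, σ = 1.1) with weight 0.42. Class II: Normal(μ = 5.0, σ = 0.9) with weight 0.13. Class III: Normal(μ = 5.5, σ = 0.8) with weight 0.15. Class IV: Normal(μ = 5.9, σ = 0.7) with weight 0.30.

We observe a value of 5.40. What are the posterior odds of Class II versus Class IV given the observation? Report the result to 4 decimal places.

Only the two components matter; the odds are (w_i f_i(x)) / (w_j f_j(x)).
Component likelihoods at x = 5.40:
  p_I = (1/(1.1·√(2π)))·exp(−(5.40−4.2)²/(2·1.1²)) = 0.362675·exp(-0.59504) = 0.20003
  p_II = (1/(0.9·√(2π)))·exp(−(5.40−5.0)²/(2·0.9²)) = 0.443269·exp(-0.09877) = 0.401582
  p_III = (1/(0.8·√(2π)))·exp(−(5.40−5.5)²/(2·0.8²)) = 0.498678·exp(-0.00781) = 0.494797
  p_IV = (1/(0.7·√(2π)))·exp(−(5.40−5.9)²/(2·0.7²)) = 0.569918·exp(-0.25510) = 0.441593
0.0522057 / 0.132478 ≈ 0.3941

0.3941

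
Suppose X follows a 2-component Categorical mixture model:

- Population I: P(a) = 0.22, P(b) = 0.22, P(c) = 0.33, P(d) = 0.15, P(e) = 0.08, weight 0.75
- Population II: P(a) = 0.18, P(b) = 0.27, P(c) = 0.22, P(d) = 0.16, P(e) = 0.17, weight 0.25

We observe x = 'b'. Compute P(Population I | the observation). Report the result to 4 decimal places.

0.7097

Posterior ∝ prior × likelihood, so P(k | x) ∝ P(Z=k) f_k(x); normalise over all components.
Component likelihoods at x = 'b':
  p_I = 0.22
  p_II = 0.27
Prior × likelihood for each component:
  P(Z=I)·p_I = 0.75 × 0.22 = 0.165
  P(Z=II)·p_II = 0.25 × 0.27 = 0.0675
Evidence: 0.165 + 0.0675 = 0.2325
So the posterior for Population I is 0.165 / 0.2325 ≈ 0.7097.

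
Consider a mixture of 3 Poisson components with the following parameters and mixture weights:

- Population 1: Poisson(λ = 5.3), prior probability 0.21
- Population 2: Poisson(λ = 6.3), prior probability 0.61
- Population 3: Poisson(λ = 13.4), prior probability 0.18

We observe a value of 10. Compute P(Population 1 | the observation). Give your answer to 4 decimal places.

Posterior ∝ prior × likelihood, so P(k | x) ∝ π_k f_k(x); normalise over all components.
Component likelihoods at x = 10:
  L_1 = e^(−5.3)·5.3^10/10! = 0.0240566
  L_2 = e^(−6.3)·6.3^10/10! = 0.0498411
  L_3 = e^(−13.4)·13.4^10/10! = 0.0779361
Multiply by the mixture weights:
  π_1·L_1 = 0.21 × 0.0240566 = 0.00505189
  π_2·L_2 = 0.61 × 0.0498411 = 0.030403
  π_3·L_3 = 0.18 × 0.0779361 = 0.0140285
Denominator: 0.00505189 + 0.030403 + 0.0140285 = 0.0494834
P(Population 1 | 10) ≈ 0.1021

0.1021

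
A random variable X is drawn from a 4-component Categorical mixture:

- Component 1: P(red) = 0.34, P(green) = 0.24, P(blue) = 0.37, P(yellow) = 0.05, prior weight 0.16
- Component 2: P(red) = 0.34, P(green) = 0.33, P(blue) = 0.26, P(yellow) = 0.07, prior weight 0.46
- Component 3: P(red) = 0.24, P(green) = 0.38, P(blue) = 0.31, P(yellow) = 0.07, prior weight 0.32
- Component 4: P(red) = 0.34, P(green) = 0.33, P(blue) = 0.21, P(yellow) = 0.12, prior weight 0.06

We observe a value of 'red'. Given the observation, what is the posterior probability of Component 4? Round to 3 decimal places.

Apply Bayes' rule: the posterior for each component is proportional to its prior times its likelihood at x.
Evaluate each component's likelihood at the observed value:
  p_1 = P(red | comp) = 0.34
  p_2 = P(red | comp) = 0.34
  p_3 = P(red | comp) = 0.24
  p_4 = P(red | comp) = 0.34
Multiply by the mixture weights:
  P(Z=1)·p_1 = 0.16 × 0.34 = 0.0544
  P(Z=2)·p_2 = 0.46 × 0.34 = 0.1564
  P(Z=3)·p_3 = 0.32 × 0.24 = 0.0768
  P(Z=4)·p_4 = 0.06 × 0.34 = 0.0204
Denominator: 0.0544 + 0.1564 + 0.0768 + 0.0204 = 0.308
P(Component 4 | the observation) ≈ 0.066

0.066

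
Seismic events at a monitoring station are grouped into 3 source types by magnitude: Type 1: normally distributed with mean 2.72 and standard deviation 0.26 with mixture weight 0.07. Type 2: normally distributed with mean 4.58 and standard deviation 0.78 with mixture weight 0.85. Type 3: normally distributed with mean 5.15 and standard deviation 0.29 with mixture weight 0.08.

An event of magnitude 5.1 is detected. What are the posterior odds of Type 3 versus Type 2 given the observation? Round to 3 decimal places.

Only the two components matter; the odds are (π_i f_i(x)) / (π_j f_j(x)).
Evaluate each component's likelihood at the observed value:
  p_1 = (1/(0.26·√(2π)))·exp(−(5.1−2.72)²/(2·0.26²)) = 1.534393·exp(-41.89645) = 9.78453e-19
  p_2 = (1/(0.78·√(2π)))·exp(−(5.1−4.58)²/(2·0.78²)) = 0.511464·exp(-0.22222) = 0.409549
  p_3 = (1/(0.29·√(2π)))·exp(−(5.1−5.15)²/(2·0.29²)) = 1.375663·exp(-0.01486) = 1.35537
0.108429 / 0.348116 ≈ 0.311

0.311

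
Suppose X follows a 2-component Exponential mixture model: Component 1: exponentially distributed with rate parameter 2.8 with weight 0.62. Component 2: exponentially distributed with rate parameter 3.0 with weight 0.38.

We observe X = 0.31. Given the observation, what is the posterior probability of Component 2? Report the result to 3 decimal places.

By Bayes' theorem, P(k | x) = P(Z=k) f_k(x) / Σ_j P(Z=j) f_j(x).
Evaluate each component's likelihood at the observed value:
  f_1 = 2.8·e^(−2.8·0.31) = 2.8·e^(−0.8680) = 1.17541
  f_2 = 3.0·e^(−3.0·0.31) = 3.0·e^(−0.9300) = 1.18366
Multiply by the mixture weights:
  P(Z=1)·f_1 = 0.62 × 1.17541 = 0.728756
  P(Z=2)·f_2 = 0.38 × 1.18366 = 0.449791
Sum: 0.728756 + 0.449791 = 1.17855
P(Component 2 | the observation) = 0.449791 / 1.17855 ≈ 0.382

0.382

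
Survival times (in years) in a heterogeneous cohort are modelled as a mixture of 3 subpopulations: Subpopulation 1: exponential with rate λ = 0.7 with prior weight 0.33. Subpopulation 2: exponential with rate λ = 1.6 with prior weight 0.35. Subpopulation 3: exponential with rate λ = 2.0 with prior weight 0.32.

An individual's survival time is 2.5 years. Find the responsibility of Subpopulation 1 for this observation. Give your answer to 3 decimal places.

0.734

P(component k | x) = π_k·f_k(x) / marginal(x), where marginal(x) = Σ_j π_j·f_j(x).
Component likelihoods at x = 2.5 years:
  f_1 = 0.7·e^(−0.7·2.5) = 0.7·e^(−1.7500) = 0.121642
  f_2 = 1.6·e^(−1.6·2.5) = 1.6·e^(−4.0000) = 0.029305
  f_3 = 2.0·e^(−2.0·2.5) = 2.0·e^(−5.0000) = 0.0134759
Prior × likelihood for each component:
  π_1·f_1 = 0.33 × 0.121642 = 0.0401418
  π_2·f_2 = 0.35 × 0.029305 = 0.0102568
  π_3·f_3 = 0.32 × 0.0134759 = 0.00431229
Denominator: 0.0401418 + 0.0102568 + 0.00431229 = 0.0547108
P(Subpopulation 1 | 2.5 years) = 0.0401418 / 0.0547108 ≈ 0.734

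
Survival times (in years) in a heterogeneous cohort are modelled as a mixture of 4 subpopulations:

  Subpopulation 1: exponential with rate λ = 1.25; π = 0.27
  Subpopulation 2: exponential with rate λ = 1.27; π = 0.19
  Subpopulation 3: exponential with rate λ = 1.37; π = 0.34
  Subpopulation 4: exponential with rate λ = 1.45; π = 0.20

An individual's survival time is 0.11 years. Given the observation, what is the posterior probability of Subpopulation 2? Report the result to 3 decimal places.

0.182

Posterior ∝ prior × likelihood, so P(k | x) ∝ P(Z=k) f_k(x); normalise over all components.
Component likelihoods at x = 0.11 years:
  L_1 = 1.08942
  L_2 = 1.10442
  L_3 = 1.17834
  L_4 = 1.23623
Weight by the priors:
  P(Z=1)·L_1 = 0.27 × 1.08942 = 0.294143
  P(Z=2)·L_2 = 0.19 × 1.10442 = 0.209839
  P(Z=3)·L_3 = 0.34 × 1.17834 = 0.400637
  P(Z=4)·L_4 = 0.20 × 1.23623 = 0.247245
Normaliser: 0.294143 + 0.209839 + 0.400637 + 0.247245 = 1.15186
Responsibility of Subpopulation 2: 0.209839 / 1.15186 ≈ 0.182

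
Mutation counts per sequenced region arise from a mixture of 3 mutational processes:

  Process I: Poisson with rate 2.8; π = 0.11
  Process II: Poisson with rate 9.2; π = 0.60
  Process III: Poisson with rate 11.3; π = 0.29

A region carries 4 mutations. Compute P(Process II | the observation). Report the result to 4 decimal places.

Posterior ∝ prior × likelihood, so P(k | x) ∝ P(Z=k) f_k(x); normalise over all components.
Evaluate each component's likelihood at the observed value:
  L_I = 0.155739
  L_II = 0.03016
  L_III = 0.00840572
Prior × likelihood for each component:
  P(Z=I)·L_I = 0.11 × 0.155739 = 0.0171312
  P(Z=II)·L_II = 0.60 × 0.03016 = 0.018096
  P(Z=III)·L_III = 0.29 × 0.00840572 = 0.00243766
Denominator: 0.0171312 + 0.018096 + 0.00243766 = 0.0376649
P(Process II | 4 mutations) ≈ 0.4804

0.4804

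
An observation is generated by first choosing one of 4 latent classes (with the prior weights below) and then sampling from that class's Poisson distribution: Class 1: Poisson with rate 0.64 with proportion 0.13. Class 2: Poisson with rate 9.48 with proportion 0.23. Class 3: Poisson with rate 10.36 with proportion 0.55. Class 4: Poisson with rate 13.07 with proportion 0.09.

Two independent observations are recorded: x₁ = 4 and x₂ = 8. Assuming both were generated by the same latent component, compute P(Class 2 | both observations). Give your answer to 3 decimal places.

0.453

By Bayes' theorem, P(k | x) = π_k f_k(x) / Σ_j π_j f_j(x).
Since both observations come from the same component, the likelihood for component k is f_k(x₁)·f_k(x₂).
  f_1 = [0.00368604] × [3.68104e-07] = 1.35685e-09
  f_2 = [0.0256987] × [0.123548] = 0.00317501
  f_3 = [0.0152033] × [0.104248] = 0.00158491
  f_4 = [0.00256249] × [0.0445098] = 0.000114056
Weight by the priors:
  π_1·f_1 = 0.13 × 1.35685e-09 = 1.7639e-10
  π_2·f_2 = 0.23 × 0.00317501 = 0.000730252
  π_3·f_3 = 0.55 × 0.00158491 = 0.000871699
  π_4·f_4 = 0.09 × 0.000114056 = 1.0265e-05
Sum: 1.7639e-10 + 0.000730252 + 0.000871699 + 1.0265e-05 = 0.00161222
So the posterior for Class 2 is 0.000730252 / 0.00161222 ≈ 0.453.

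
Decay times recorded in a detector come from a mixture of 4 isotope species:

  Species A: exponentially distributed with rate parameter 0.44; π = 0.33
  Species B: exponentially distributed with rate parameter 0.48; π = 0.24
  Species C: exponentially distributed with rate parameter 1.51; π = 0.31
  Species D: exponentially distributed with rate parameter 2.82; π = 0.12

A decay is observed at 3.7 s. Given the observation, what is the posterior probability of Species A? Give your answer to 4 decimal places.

By Bayes' theorem, P(k | x) = π_k f_k(x) / Σ_j π_j f_j(x).
Component likelihoods at x = 3.7 s:
  f_A = 0.44·e^(−0.44·3.7) = 0.44·e^(−1.6280) = 0.0863816
  f_B = 0.48·e^(−0.48·3.7) = 0.48·e^(−1.7760) = 0.0812707
  f_C = 1.51·e^(−1.51·3.7) = 1.51·e^(−5.5870) = 0.00565684
  f_D = 2.82·e^(−2.82·3.7) = 2.82·e^(−10.4340) = 8.29508e-05
Weight by the priors:
  π_A·f_A = 0.33 × 0.0863816 = 0.0285059
  π_B·f_B = 0.24 × 0.0812707 = 0.019505
  π_C·f_C = 0.31 × 0.00565684 = 0.00175362
  π_D·f_D = 0.12 × 8.29508e-05 = 9.95409e-06
Evidence: 0.0285059 + 0.019505 + 0.00175362 + 9.95409e-06 = 0.0497745
Responsibility of Species A: 0.0285059 / 0.0497745 ≈ 0.5727

0.5727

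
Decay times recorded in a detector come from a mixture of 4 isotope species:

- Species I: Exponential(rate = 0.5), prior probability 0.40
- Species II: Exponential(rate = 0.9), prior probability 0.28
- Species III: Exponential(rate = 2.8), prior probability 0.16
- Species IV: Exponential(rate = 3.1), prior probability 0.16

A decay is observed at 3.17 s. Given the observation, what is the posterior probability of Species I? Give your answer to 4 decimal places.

The responsibility of component k is π_k f_k(x) divided by Σ_j π_j f_j(x).
Exponential densities:
  f_I = 0.5·e^(−0.5·3.17) = 0.5·e^(−1.5850) = 0.102474
  f_II = 0.9·e^(−0.9·3.17) = 0.9·e^(−2.8530) = 0.0519039
  f_III = 2.8·e^(−2.8·3.17) = 2.8·e^(−8.8760) = 0.000391165
  f_IV = 3.1·e^(−3.1·3.17) = 3.1·e^(−9.8270) = 0.000167321
Unnormalised posteriors:
  π_I·f_I = 0.40 × 0.102474 = 0.0409896
  π_II·f_II = 0.28 × 0.0519039 = 0.0145331
  π_III·f_III = 0.16 × 0.000391165 = 6.25864e-05
  π_IV·f_IV = 0.16 × 0.000167321 = 2.67713e-05
Denominator: 0.0409896 + 0.0145331 + 6.25864e-05 + 2.67713e-05 = 0.055612
So the posterior for Species I is 0.0409896 / 0.055612 ≈ 0.7371.

0.7371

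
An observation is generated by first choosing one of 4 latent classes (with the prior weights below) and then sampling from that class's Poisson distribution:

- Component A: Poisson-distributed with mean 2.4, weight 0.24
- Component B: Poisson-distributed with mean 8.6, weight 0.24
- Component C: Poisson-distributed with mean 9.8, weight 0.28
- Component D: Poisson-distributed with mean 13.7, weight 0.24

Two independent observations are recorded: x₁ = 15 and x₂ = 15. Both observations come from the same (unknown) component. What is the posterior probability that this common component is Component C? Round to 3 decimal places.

0.107

Apply Bayes' rule: the posterior for each component is proportional to its prior times its likelihood at x.
Since both observations come from the same component, the likelihood for component k is f_k(x₁)·f_k(x₂).
  p_A = [3.50237e-08] × [3.50237e-08] = 1.22666e-15
  p_B = [0.014657] × [0.014657] = 0.000214827
  p_C = [0.0313188] × [0.0313188] = 0.000980869
  p_D = [0.0964883] × [0.0964883] = 0.00930999
Multiply by the mixture weights:
  P(Z=A)·p_A = 0.24 × 1.22666e-15 = 2.94399e-16
  P(Z=B)·p_B = 0.24 × 0.000214827 = 5.15585e-05
  P(Z=C)·p_C = 0.28 × 0.000980869 = 0.000274643
  P(Z=D)·p_D = 0.24 × 0.00930999 = 0.0022344
Normaliser: 2.94399e-16 + 5.15585e-05 + 0.000274643 + 0.0022344 = 0.0025606
P(Component C | data) = 0.000274643 / 0.0025606 ≈ 0.107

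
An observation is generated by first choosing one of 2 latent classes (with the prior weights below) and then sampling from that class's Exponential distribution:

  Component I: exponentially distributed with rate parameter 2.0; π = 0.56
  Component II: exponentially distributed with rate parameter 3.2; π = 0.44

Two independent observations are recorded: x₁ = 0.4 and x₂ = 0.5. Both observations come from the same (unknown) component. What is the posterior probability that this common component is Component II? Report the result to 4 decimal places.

Posterior ∝ prior × likelihood, so P(k | x) ∝ π_k f_k(x); normalise over all components.
Since both observations come from the same component, the likelihood for component k is f_k(x₁)·f_k(x₂).
  p_I = [2.0·e^(−2.0·0.4) = 2.0·e^(−0.8000) = 0.898658] × [0.735759] = 0.661196
  p_II = [3.2·e^(−3.2·0.4) = 3.2·e^(−1.2800) = 0.889719] × [0.646069] = 0.57482
Multiply by the mixture weights:
  π_I·p_I = 0.56 × 0.661196 = 0.37027
  π_II·p_II = 0.44 × 0.57482 = 0.252921
Denominator: 0.37027 + 0.252921 = 0.62319
P(Component II | x₁, x₂) ≈ 0.4058

0.4058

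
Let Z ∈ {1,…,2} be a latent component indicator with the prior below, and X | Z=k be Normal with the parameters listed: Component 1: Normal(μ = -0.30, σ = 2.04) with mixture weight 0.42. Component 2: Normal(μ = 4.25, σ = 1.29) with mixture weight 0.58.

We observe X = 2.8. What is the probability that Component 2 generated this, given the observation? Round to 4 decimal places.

The responsibility of component k is π_k f_k(x) divided by Σ_j π_j f_j(x).
Normal densities:
  p_1 = 0.061637
  p_2 = 0.164425
Unnormalised posteriors:
  π_1·p_1 = 0.42 × 0.061637 = 0.0258876
  π_2·p_2 = 0.58 × 0.164425 = 0.0953662
Sum: 0.0258876 + 0.0953662 = 0.121254
Responsibility of Component 2: 0.0953662 / 0.121254 ≈ 0.7865

0.7865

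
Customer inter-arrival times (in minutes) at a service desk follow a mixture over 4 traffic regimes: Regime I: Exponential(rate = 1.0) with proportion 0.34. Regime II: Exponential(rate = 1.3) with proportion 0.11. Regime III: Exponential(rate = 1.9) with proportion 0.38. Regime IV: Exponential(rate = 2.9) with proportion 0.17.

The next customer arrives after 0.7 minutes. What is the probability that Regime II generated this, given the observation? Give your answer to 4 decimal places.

Apply Bayes' rule: the posterior for each component is proportional to its prior times its likelihood at x.
Evaluate each component's likelihood at the observed value:
  p_I = 0.496585
  p_II = 0.523281
  p_III = 0.502507
  p_IV = 0.380873
Prior × likelihood for each component:
  π_I·p_I = 0.34 × 0.496585 = 0.168839
  π_II·p_II = 0.11 × 0.523281 = 0.057561
  π_III·p_III = 0.38 × 0.502507 = 0.190953
  π_IV·p_IV = 0.17 × 0.380873 = 0.0647484
Normaliser: 0.168839 + 0.057561 + 0.190953 + 0.0647484 = 0.482101
P(Regime II | 0.7 minutes) = 0.057561 / 0.482101 ≈ 0.1194

0.1194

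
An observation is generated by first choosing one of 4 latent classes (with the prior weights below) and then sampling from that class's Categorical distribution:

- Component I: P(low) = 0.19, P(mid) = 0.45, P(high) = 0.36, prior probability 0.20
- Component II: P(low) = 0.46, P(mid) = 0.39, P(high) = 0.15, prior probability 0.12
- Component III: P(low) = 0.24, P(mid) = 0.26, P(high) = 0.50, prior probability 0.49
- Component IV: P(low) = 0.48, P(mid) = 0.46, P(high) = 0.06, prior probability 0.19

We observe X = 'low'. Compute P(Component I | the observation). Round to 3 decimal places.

Apply Bayes' rule: the posterior for each component is proportional to its prior times its likelihood at x.
Categorical probabilities:
  L_I = P(low | comp) = 0.19
  L_II = P(low | comp) = 0.46
  L_III = P(low | comp) = 0.24
  L_IV = P(low | comp) = 0.48
Multiply by the mixture weights:
  P(Z=I)·L_I = 0.20 × 0.19 = 0.038
  P(Z=II)·L_II = 0.12 × 0.46 = 0.0552
  P(Z=III)·L_III = 0.49 × 0.24 = 0.1176
  P(Z=IV)·L_IV = 0.19 × 0.48 = 0.0912
Denominator: 0.038 + 0.0552 + 0.1176 + 0.0912 = 0.302
P(Component I | the observation) = 0.038 / 0.302 ≈ 0.126

0.126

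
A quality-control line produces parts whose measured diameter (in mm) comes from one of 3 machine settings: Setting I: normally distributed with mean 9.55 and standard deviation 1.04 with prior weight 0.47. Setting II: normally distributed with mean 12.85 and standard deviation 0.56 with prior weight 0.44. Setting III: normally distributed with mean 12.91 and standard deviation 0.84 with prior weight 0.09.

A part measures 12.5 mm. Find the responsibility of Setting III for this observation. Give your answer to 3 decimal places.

0.127

Posterior ∝ prior × likelihood, so P(k | x) ∝ w_k f_k(x); normalise over all components.
Evaluate each component's likelihood at the observed value:
  L_I = (1/(1.04·√(2π)))·exp(−(12.5−9.55)²/(2·1.04²)) = 0.383598·exp(-4.02298) = 0.00686627
  L_II = (1/(0.56·√(2π)))·exp(−(12.5−12.85)²/(2·0.56²)) = 0.712397·exp(-0.19531) = 0.586002
  L_III = (1/(0.84·√(2π)))·exp(−(12.5−12.91)²/(2·0.84²)) = 0.474931·exp(-0.11912) = 0.421598
Multiply by the mixture weights:
  w_I·L_I = 0.47 × 0.00686627 = 0.00322715
  w_II·L_II = 0.44 × 0.586002 = 0.257841
  w_III·L_III = 0.09 × 0.421598 = 0.0379438
Sum: 0.00322715 + 0.257841 + 0.0379438 = 0.299012
Responsibility of Setting III: 0.0379438 / 0.299012 ≈ 0.127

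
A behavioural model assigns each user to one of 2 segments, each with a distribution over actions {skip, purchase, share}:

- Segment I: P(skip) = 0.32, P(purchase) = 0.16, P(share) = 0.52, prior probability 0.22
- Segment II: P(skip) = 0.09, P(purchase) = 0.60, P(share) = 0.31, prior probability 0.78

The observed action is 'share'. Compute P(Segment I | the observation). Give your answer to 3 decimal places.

0.321

Posterior ∝ prior × likelihood, so P(k | x) ∝ w_k f_k(x); normalise over all components.
Categorical probabilities:
  p_I = P(share | comp) = 0.52
  p_II = P(share | comp) = 0.31
Unnormalised posteriors:
  w_I·p_I = 0.22 × 0.52 = 0.1144
  w_II·p_II = 0.78 × 0.31 = 0.2418
Evidence: 0.1144 + 0.2418 = 0.3562
So the posterior for Segment I is 0.1144 / 0.3562 ≈ 0.321.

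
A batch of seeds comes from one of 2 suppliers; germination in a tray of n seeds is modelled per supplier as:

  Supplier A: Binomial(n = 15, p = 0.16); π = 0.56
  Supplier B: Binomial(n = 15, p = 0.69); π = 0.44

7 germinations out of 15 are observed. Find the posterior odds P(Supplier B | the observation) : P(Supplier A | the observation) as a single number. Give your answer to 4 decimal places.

Since P(k|x) ∝ w_k f_k(x), the posterior odds are w_i f_i(x) / (w_j f_j(x)).
Evaluate each component's likelihood at the observed value:
  f_A = 0.00428176
  f_B = 0.0408682
0.017982 / 0.00239779 ≈ 7.4994

7.4994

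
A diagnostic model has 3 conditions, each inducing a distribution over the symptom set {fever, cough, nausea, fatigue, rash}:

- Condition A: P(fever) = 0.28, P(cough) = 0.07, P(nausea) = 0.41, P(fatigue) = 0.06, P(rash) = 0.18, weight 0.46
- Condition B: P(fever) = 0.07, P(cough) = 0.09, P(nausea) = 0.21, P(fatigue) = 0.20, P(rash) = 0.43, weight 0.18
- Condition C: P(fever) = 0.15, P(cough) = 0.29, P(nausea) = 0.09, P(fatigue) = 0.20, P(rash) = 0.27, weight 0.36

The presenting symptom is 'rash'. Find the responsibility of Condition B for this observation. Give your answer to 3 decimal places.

0.301

Apply Bayes' rule: the posterior for each component is proportional to its prior times its likelihood at x.
Categorical probabilities:
  p_A = 0.18
  p_B = 0.43
  p_C = 0.27
Prior × likelihood for each component:
  w_A·p_A = 0.46 × 0.18 = 0.0828
  w_B·p_B = 0.18 × 0.43 = 0.0774
  w_C·p_C = 0.36 × 0.27 = 0.0972
Denominator: 0.0828 + 0.0774 + 0.0972 = 0.2574
Responsibility of Condition B: 0.0774 / 0.2574 ≈ 0.301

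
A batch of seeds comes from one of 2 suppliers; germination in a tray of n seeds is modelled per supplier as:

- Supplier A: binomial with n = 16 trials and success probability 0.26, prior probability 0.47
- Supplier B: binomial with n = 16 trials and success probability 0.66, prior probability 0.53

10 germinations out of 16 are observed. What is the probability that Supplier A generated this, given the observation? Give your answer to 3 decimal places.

0.008

By Bayes' theorem, P(k | x) = π_k f_k(x) / Σ_j π_j f_j(x).
Evaluate each component's likelihood at the observed value:
  L_A = 0.0018563
  L_B = 0.194016
Multiply by the mixture weights:
  π_A·L_A = 0.47 × 0.0018563 = 0.00087246
  π_B·L_B = 0.53 × 0.194016 = 0.102828
Sum: 0.00087246 + 0.102828 = 0.103701
Responsibility of Supplier A: 0.00087246 / 0.103701 ≈ 0.008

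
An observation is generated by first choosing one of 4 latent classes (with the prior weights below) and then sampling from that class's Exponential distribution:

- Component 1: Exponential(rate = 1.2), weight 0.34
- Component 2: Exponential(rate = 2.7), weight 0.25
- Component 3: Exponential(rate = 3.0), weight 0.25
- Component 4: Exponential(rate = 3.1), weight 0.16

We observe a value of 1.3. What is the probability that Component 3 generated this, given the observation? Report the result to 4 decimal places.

The responsibility of component k is π_k f_k(x) divided by Σ_j π_j f_j(x).
Component likelihoods at x = 1.3:
  p_1 = 0.252163
  p_2 = 0.0807217
  p_3 = 0.0607257
  p_4 = 0.0551004
Prior × likelihood for each component:
  π_1·p_1 = 0.34 × 0.252163 = 0.0857355
  π_2·p_2 = 0.25 × 0.0807217 = 0.0201804
  π_3·p_3 = 0.25 × 0.0607257 = 0.0151814
  π_4·p_4 = 0.16 × 0.0551004 = 0.00881607
Evidence: 0.0857355 + 0.0201804 + 0.0151814 + 0.00881607 = 0.129913
Responsibility of Component 3: 0.0151814 / 0.129913 ≈ 0.1169

0.1169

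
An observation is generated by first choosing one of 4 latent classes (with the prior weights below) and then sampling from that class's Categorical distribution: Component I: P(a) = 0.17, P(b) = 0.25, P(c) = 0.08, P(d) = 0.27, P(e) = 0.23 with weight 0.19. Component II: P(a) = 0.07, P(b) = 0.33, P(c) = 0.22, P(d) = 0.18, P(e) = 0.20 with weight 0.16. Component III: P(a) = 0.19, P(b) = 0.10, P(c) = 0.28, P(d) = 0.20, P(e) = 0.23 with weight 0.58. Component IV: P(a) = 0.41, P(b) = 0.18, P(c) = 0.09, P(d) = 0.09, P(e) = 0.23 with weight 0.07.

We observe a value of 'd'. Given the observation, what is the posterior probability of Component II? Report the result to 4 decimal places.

Posterior ∝ prior × likelihood, so P(k | x) ∝ π_k f_k(x); normalise over all components.
Evaluate each component's likelihood at the observed value:
  p_I = P(d | comp) = 0.27
  p_II = P(d | comp) = 0.18
  p_III = P(d | comp) = 0.20
  p_IV = P(d | comp) = 0.09
Prior × likelihood for each component:
  π_I·p_I = 0.19 × 0.27 = 0.0513
  π_II·p_II = 0.16 × 0.18 = 0.0288
  π_III·p_III = 0.58 × 0.2 = 0.116
  π_IV·p_IV = 0.07 × 0.09 = 0.0063
Sum: 0.0513 + 0.0288 + 0.116 + 0.0063 = 0.2024
So the posterior for Component II is 0.0288 / 0.2024 ≈ 0.1423.

0.1423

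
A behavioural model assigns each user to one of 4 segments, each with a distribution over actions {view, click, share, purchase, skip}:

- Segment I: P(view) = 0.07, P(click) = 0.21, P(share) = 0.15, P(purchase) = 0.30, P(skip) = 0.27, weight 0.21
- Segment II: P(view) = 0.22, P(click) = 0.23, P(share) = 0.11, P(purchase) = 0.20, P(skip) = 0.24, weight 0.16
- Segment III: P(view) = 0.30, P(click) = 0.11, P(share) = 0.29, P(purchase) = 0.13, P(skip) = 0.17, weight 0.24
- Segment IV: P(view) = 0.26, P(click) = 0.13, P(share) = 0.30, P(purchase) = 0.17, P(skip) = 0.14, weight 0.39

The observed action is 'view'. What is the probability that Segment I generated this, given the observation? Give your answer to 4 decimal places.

The responsibility of component k is π_k f_k(x) divided by Σ_j π_j f_j(x).
Evaluate each component's likelihood at the observed value:
  f_I = P(view | comp) = 0.07
  f_II = P(view | comp) = 0.22
  f_III = P(view | comp) = 0.30
  f_IV = P(view | comp) = 0.26
Prior × likelihood for each component:
  π_I·f_I = 0.21 × 0.07 = 0.0147
  π_II·f_II = 0.16 × 0.22 = 0.0352
  π_III·f_III = 0.24 × 0.3 = 0.072
  π_IV·f_IV = 0.39 × 0.26 = 0.1014
Marginal: 0.0147 + 0.0352 + 0.072 + 0.1014 = 0.2233
P(Segment I | 'view') ≈ 0.0658

0.0658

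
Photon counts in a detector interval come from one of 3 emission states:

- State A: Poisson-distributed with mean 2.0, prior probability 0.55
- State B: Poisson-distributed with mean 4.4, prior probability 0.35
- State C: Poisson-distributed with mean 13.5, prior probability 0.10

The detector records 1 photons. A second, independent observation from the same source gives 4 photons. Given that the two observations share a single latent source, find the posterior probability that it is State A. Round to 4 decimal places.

0.7875

Posterior ∝ prior × likelihood, so P(k | x) ∝ P(Z=k) f_k(x); normalise over all components.
Since both observations come from the same component, the likelihood for component k is f_k(x₁)·f_k(x₂).
  p_A = [e^(−2.0)·2.0^1/1! = 0.270671] × [0.0902235] = 0.0244209
  p_B = [e^(−4.4)·4.4^1/1! = 0.0540203] × [0.191736] = 0.0103576
  p_C = [e^(−13.5)·13.5^1/1! = 1.85079e-05] × [0.00189735] = 3.51161e-08
Multiply by the mixture weights:
  P(Z=A)·p_A = 0.55 × 0.0244209 = 0.0134315
  P(Z=B)·p_B = 0.35 × 0.0103576 = 0.00362517
  P(Z=C)·p_C = 0.10 × 3.51161e-08 = 3.51161e-09
Normaliser: 0.0134315 + 0.00362517 + 3.51161e-09 = 0.0170566
P(State A | data) ≈ 0.7875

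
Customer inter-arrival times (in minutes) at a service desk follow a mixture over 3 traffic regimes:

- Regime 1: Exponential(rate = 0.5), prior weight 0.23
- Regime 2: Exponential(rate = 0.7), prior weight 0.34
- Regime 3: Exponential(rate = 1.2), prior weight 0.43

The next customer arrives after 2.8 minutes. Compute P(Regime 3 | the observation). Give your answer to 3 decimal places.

0.225

P(component k | x) = w_k·f_k(x) / marginal(x), where marginal(x) = Σ_j w_j·f_j(x).
Exponential densities:
  p_1 = 0.5·e^(−0.5·2.8) = 0.5·e^(−1.4000) = 0.123298
  p_2 = 0.7·e^(−0.7·2.8) = 0.7·e^(−1.9600) = 0.0986009
  p_3 = 1.2·e^(−1.2·2.8) = 1.2·e^(−3.3600) = 0.0416823
Multiply by the mixture weights:
  w_1·p_1 = 0.23 × 0.123298 = 0.0283587
  w_2·p_2 = 0.34 × 0.0986009 = 0.0335243
  w_3·p_3 = 0.43 × 0.0416823 = 0.0179234
Sum: 0.0283587 + 0.0335243 + 0.0179234 = 0.0798063
So the posterior for Regime 3 is 0.0179234 / 0.0798063 ≈ 0.225.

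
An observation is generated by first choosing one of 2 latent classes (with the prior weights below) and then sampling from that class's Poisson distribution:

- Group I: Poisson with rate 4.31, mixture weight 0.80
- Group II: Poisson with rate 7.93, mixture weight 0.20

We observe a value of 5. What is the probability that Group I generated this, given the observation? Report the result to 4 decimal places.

By Bayes' theorem, P(k | x) = P(Z=k) f_k(x) / Σ_j P(Z=j) f_j(x).
Component likelihoods at x = 5:
  f_I = e^(−4.31)·4.31^5/5! = 0.166493
  f_II = e^(−7.93)·7.93^5/5! = 0.094022
Prior × likelihood for each component:
  P(Z=I)·f_I = 0.80 × 0.166493 = 0.133194
  P(Z=II)·f_II = 0.20 × 0.094022 = 0.0188044
Sum: 0.133194 + 0.0188044 = 0.151999
Responsibility of Group I: 0.133194 / 0.151999 ≈ 0.8763

0.8763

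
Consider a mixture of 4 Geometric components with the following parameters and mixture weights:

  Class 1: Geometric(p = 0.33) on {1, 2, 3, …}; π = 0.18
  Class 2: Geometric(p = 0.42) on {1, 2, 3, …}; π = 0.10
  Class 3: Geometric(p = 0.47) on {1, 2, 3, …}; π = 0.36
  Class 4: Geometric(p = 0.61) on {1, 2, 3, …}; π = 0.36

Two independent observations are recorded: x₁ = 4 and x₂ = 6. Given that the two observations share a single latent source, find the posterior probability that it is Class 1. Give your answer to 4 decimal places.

Posterior ∝ prior × likelihood, so P(k | x) ∝ w_k f_k(x); normalise over all components.
Since both observations come from the same component, the likelihood for component k is f_k(x₁)·f_k(x₂).
  L_1 = [0.0992518] × [0.0445541] = 0.00442208
  L_2 = [0.081947] × [0.027567] = 0.00225903
  L_3 = [0.0699722] × [0.0196552] = 0.00137532
  L_4 = [0.0361846] × [0.00550368] = 0.000199148
Unnormalised posteriors:
  w_1·L_1 = 0.18 × 0.00442208 = 0.000795974
  w_2·L_2 = 0.10 × 0.00225903 = 0.000225903
  w_3·L_3 = 0.36 × 0.00137532 = 0.000495114
  w_4·L_4 = 0.36 × 0.000199148 = 7.16934e-05
Evidence: 0.000795974 + 0.000225903 + 0.000495114 + 7.16934e-05 = 0.00158868
P(Class 1 | x₁,x₂) ≈ 0.5010

0.5010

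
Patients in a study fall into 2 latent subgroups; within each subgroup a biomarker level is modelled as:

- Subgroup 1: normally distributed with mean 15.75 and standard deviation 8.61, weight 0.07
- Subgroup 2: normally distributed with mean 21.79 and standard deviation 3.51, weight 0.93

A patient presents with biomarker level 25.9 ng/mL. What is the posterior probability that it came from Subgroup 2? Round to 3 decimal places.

0.970

Apply Bayes' rule: the posterior for each component is proportional to its prior times its likelihood at x.
Evaluate each component's likelihood at the observed value:
  p_1 = (1/(8.61·√(2π)))·exp(−(25.9−15.75)²/(2·8.61²)) = 0.046335·exp(-0.69486) = 0.0231278
  p_2 = (1/(3.51·√(2π)))·exp(−(25.9−21.79)²/(2·3.51²)) = 0.113659·exp(-0.68555) = 0.0572627
Multiply by the mixture weights:
  π_1·p_1 = 0.07 × 0.0231278 = 0.00161895
  π_2·p_2 = 0.93 × 0.0572627 = 0.0532544
Evidence: 0.00161895 + 0.0532544 = 0.0548733
P(Subgroup 2 | 25.9 ng/mL) = 0.0532544 / 0.0548733 ≈ 0.970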